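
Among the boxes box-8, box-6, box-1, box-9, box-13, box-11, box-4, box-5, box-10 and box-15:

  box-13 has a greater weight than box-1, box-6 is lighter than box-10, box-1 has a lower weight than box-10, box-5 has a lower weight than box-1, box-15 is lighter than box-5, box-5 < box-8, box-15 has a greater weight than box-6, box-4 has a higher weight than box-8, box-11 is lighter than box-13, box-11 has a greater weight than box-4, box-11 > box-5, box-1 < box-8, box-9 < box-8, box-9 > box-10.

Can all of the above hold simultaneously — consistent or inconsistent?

The single ordering box-6 < box-15 < box-5 < box-1 < box-10 < box-9 < box-8 < box-4 < box-11 < box-13 satisfies every listed relation, so no contradiction arises.

consistent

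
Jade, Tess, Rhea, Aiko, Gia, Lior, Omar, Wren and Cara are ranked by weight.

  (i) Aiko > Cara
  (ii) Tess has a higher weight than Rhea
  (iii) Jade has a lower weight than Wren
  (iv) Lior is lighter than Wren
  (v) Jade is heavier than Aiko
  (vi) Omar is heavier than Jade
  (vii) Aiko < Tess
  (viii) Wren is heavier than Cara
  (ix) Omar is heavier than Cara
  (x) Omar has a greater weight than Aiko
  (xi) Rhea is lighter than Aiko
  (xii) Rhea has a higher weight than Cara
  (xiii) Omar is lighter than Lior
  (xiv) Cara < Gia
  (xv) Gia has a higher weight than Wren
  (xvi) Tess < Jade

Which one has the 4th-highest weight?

Chaining the given pairs: Cara < Rhea < Aiko < Tess < Jade < Omar < Lior < Wren < Gia.
The 4th largest is Omar.

Omar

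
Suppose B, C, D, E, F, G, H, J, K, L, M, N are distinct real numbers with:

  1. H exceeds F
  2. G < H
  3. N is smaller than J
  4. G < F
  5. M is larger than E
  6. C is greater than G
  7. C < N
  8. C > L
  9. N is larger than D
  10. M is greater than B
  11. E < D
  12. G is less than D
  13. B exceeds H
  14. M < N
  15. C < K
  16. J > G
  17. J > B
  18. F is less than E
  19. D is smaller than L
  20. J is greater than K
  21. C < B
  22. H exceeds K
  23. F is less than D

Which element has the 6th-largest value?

Chaining the given pairs: G < F < E < D < L < C < K < H < B < M < N < J.
Counting 6 from the largest end gives K.

K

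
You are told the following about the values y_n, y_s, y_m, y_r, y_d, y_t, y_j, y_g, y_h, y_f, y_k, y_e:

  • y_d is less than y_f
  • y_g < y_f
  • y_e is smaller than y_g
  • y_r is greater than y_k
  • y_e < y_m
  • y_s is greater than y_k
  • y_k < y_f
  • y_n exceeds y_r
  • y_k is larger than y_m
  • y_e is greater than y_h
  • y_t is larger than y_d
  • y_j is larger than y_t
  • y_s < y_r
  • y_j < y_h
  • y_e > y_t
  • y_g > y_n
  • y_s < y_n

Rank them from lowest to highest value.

Nothing is placed below y_d, so it is least; from there y_d < y_t; y_t < y_j; y_j < y_h; y_h < y_e; y_e < y_m; y_m < y_k; y_k < y_s; y_s < y_r; y_r < y_n; y_n < y_g; y_g < y_f, each given directly.

y_d < y_t < y_j < y_h < y_e < y_m < y_k < y_s < y_r < y_n < y_g < y_f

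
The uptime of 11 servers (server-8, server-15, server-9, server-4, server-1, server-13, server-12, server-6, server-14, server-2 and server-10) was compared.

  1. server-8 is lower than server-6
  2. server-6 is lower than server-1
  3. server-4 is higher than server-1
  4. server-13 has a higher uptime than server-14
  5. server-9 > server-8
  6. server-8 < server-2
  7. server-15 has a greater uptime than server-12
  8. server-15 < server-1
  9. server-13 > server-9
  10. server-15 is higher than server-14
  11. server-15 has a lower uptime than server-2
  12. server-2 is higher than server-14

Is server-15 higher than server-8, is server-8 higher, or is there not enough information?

Following every chain through server-8: above server-8 we get server-9, server-6, server-13, server-2, server-1, server-4.
server-15 is not reached, and no chain runs the other way from server-15 to server-8.
So the given relations leave the order of server-8 and server-15 undetermined.

undetermined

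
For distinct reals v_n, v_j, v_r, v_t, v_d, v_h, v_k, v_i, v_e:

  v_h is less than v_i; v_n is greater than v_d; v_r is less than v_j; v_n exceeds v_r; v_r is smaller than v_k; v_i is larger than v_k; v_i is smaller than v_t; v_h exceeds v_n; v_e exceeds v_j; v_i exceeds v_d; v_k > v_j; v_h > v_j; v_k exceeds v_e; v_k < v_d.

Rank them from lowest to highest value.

Nothing is placed below v_r, so it is least; from there v_r < v_j; v_j < v_e; v_e < v_k; v_k < v_d; v_d < v_n; v_n < v_h; v_h < v_i; v_i < v_t, each given directly.

v_r < v_j < v_e < v_k < v_d < v_n < v_h < v_i < v_t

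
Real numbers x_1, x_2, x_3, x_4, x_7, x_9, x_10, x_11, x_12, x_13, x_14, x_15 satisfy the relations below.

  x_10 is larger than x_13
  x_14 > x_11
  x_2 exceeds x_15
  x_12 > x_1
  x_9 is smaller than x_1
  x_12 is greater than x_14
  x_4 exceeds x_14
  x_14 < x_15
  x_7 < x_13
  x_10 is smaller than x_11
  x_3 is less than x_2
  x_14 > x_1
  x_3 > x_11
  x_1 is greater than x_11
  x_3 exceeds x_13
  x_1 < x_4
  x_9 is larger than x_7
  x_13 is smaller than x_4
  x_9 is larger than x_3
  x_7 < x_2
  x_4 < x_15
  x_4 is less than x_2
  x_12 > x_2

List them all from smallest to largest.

x_7 < x_13 < x_10 < x_11 < x_3 < x_9 < x_1 < x_14 < x_4 < x_15 < x_2 < x_12

The consecutive links are each given: x_7 < x_13; x_13 < x_10; x_10 < x_11; x_11 < x_3; x_3 < x_9; x_9 < x_1; x_1 < x_14; x_14 < x_4; x_4 < x_15; x_15 < x_2; x_2 < x_12.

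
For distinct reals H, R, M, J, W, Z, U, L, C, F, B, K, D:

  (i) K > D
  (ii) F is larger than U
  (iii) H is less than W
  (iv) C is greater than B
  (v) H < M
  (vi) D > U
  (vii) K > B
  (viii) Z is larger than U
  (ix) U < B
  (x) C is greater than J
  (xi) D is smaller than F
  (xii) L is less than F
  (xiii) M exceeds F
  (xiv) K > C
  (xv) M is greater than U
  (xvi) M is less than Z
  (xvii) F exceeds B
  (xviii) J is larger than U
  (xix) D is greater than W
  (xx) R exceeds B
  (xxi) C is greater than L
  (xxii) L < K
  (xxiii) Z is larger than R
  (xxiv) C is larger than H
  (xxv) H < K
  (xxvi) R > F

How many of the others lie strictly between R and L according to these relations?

Chaining upward from L reaches: F, C, M, Z, K.
Chaining downward from R reaches: U, H, B, W, D, F.
Strictly between L and R are those in both lists: F — 1 element.

1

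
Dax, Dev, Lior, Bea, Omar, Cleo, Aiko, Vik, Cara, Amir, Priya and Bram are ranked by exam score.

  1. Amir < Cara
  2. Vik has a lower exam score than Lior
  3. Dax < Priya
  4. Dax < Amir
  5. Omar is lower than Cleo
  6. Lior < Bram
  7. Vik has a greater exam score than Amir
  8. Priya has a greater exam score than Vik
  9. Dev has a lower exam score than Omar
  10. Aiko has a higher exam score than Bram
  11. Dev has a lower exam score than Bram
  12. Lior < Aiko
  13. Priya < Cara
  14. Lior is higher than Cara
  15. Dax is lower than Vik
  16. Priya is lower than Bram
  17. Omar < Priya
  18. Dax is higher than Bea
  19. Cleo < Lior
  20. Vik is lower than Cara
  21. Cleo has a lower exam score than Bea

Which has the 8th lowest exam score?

The consecutive relations fix a unique order: Dev < Omar < Cleo < Bea < Dax < Amir < Vik < Priya < Cara < Lior < Bram < Aiko.
Counting 8 from the smallest end gives Priya.

Priya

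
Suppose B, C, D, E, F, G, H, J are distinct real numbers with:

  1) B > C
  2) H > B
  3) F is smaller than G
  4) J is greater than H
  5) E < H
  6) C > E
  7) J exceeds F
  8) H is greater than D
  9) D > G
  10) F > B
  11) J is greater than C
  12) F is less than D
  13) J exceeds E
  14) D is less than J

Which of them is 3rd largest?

Piecing the relations together gives one ordering: E < C < B < F < G < D < H < J.
The 3rd largest is D.

D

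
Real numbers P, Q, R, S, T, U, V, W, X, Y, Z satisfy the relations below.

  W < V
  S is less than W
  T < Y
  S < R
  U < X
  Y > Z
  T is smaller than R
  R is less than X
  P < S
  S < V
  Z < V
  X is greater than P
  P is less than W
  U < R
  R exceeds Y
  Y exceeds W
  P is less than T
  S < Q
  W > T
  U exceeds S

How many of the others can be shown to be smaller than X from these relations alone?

8

Directly below X: P, U, R.
One step further: T, S, Y (6 so far).
One step further: W, Z (8 so far).
Nothing else is reachable below X; 8 in all.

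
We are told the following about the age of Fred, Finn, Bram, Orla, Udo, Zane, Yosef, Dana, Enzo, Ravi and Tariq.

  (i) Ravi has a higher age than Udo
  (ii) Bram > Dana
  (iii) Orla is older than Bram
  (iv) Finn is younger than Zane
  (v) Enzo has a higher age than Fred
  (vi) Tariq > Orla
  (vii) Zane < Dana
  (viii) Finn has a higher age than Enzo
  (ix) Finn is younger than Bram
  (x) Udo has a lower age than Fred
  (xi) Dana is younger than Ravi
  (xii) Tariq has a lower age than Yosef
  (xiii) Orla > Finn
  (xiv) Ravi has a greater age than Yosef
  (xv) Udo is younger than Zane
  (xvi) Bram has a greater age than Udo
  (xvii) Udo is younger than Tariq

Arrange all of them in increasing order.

Udo < Fred < Enzo < Finn < Zane < Dana < Bram < Orla < Tariq < Yosef < Ravi

The consecutive links are each given: Udo < Fred; Fred < Enzo; Enzo < Finn; Finn < Zane; Zane < Dana; Dana < Bram; Bram < Orla; Orla < Tariq; Tariq < Yosef; Yosef < Ravi.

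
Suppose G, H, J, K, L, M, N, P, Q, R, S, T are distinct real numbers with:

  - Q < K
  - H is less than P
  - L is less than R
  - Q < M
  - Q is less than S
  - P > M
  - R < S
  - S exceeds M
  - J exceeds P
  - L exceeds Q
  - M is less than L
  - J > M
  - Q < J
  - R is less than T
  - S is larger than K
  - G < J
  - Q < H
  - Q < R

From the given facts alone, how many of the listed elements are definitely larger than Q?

From Q the given relations immediately reach M, K, H, L, R, S, J.
From those, P, T — 9 in total.
No other element is forced above Q by the given relations, so the count is 9.

9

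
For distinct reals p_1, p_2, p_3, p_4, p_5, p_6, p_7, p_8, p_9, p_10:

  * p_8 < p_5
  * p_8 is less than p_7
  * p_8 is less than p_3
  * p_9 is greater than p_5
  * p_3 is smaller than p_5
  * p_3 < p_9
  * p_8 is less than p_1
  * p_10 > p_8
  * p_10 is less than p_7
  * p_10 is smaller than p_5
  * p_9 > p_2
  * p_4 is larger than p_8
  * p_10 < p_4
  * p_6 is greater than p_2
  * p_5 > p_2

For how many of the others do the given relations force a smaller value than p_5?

4

The elements the relations force below p_5 are p_8, p_3, p_10, p_2 — no chain reaches any other.
That is 4.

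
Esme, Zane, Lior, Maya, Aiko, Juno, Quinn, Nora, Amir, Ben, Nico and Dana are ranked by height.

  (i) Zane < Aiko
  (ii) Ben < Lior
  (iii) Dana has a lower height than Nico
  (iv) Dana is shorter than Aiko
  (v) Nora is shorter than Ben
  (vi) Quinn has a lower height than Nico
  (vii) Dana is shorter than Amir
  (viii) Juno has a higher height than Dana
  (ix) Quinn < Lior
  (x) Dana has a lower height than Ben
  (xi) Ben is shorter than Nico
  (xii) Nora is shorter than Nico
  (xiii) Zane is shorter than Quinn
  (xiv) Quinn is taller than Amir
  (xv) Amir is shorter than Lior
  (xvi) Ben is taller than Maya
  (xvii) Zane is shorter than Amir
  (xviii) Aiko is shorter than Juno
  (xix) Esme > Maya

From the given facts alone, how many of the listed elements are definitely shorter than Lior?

7

The elements the relations force below Lior are Zane, Dana, Maya, Nora, Amir, Ben, Quinn — no chain reaches any other.
That is 7.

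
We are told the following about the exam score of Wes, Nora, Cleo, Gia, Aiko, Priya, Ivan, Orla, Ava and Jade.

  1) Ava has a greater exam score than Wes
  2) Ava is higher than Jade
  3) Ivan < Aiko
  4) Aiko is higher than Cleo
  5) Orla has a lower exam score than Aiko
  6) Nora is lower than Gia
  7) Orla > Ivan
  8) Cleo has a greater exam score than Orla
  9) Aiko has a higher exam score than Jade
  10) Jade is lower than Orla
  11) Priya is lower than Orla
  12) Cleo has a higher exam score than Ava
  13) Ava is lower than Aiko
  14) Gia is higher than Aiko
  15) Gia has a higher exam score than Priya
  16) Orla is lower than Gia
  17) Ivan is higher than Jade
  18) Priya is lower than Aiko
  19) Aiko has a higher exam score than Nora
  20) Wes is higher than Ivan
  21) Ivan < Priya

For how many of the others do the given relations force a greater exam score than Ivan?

7

From Ivan the given relations immediately reach Priya, Wes, Orla, Aiko.
From those, Ava, Cleo, Gia — 7 in total.
Nothing else is reachable above Ivan; 7 in all.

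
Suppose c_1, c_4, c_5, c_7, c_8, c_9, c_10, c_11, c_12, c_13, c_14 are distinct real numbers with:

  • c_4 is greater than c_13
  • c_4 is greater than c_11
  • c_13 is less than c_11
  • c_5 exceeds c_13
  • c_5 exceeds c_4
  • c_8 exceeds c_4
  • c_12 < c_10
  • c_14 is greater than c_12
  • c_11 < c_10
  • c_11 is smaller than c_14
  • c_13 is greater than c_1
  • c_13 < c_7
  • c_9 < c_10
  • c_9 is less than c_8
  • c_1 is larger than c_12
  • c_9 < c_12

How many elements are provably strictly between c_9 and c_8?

The relations place c_9 below c_8. An element lies strictly between them when it is forced above c_9 and also forced below c_8.
Above c_9: {c_12, c_1, c_13, c_11, c_14, c_10, c_4, c_7, c_5}. Below c_8: {c_12, c_1, c_13, c_11, c_4}.
Intersection: {c_12, c_1, c_13, c_11, c_4} — 5.

5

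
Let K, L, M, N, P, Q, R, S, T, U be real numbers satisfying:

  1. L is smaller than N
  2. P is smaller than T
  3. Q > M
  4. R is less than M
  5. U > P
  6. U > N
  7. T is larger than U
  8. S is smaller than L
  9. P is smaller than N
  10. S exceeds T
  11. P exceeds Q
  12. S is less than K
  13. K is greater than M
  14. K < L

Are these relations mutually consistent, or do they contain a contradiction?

inconsistent

We have L < N stated directly, yet also N < U < T < S < K < L by chaining the others — so N < L. Contradiction.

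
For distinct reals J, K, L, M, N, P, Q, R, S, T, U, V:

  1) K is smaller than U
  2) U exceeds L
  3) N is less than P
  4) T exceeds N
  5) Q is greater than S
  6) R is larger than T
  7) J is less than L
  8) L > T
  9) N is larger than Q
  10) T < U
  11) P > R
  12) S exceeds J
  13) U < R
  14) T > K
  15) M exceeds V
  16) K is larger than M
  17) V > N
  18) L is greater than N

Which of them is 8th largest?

V

Chaining the given pairs: J < S < Q < N < V < M < K < T < L < U < R < P.
Counting 8 from the largest end gives V.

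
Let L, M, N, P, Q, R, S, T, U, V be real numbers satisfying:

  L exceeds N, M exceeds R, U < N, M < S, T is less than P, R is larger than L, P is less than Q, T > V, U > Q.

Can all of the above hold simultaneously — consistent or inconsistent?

consistent

Every relation is compatible with V < T < P < Q < U < N < L < R < M < S; the set is consistent.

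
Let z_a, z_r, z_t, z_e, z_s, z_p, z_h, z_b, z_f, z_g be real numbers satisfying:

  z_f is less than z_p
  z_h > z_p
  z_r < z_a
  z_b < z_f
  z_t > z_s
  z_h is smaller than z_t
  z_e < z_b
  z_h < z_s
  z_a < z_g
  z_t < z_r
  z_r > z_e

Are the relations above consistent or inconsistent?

The single ordering z_e < z_b < z_f < z_p < z_h < z_s < z_t < z_r < z_a < z_g satisfies every listed relation, so no contradiction arises.

consistent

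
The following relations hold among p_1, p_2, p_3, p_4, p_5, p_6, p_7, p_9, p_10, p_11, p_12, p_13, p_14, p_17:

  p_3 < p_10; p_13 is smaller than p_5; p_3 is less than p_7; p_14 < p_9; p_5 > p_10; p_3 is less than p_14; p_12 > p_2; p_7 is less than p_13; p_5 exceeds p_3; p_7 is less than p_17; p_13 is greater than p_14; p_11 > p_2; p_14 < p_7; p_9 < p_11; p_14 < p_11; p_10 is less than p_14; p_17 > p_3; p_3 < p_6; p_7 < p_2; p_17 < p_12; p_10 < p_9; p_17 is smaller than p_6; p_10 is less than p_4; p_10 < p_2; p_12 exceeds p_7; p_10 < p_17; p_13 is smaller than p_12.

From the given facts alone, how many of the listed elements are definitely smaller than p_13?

The elements the relations force below p_13 are p_3, p_10, p_14, p_7 — no chain reaches any other.
That is 4.

4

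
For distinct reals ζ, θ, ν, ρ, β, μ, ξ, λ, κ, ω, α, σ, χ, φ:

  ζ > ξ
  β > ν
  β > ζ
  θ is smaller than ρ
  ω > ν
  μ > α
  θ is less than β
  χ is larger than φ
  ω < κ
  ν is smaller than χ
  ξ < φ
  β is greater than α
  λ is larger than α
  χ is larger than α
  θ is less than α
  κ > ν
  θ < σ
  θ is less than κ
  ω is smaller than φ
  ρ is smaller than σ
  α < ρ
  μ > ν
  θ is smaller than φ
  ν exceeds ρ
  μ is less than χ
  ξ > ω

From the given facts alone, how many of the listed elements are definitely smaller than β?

The elements the relations force below β are θ, α, ρ, ν, ω, ξ, ζ — no chain reaches any other.
That is 7.

7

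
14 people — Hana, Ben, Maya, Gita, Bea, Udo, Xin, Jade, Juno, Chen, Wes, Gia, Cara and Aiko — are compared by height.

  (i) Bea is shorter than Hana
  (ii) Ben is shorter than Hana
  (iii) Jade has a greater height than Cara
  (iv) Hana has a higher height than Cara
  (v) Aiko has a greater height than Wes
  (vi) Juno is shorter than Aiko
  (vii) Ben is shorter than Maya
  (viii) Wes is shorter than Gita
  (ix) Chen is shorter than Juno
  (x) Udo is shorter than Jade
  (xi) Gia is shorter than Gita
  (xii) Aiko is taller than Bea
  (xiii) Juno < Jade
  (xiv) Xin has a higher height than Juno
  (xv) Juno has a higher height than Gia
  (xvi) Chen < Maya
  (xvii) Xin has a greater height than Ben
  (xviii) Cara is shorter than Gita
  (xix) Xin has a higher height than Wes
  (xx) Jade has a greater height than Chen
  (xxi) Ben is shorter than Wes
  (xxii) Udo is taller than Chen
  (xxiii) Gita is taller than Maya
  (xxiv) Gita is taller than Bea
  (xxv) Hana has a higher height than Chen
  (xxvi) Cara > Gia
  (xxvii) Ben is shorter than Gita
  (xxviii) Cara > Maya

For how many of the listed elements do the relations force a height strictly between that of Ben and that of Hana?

Chaining upward from Ben reaches: Maya, Wes, Xin, Cara, Gita, Jade, Aiko.
Chaining downward from Hana reaches: Chen, Gia, Maya, Bea, Cara.
Strictly between Ben and Hana are those in both lists: Maya, Cara — 2 elements.

2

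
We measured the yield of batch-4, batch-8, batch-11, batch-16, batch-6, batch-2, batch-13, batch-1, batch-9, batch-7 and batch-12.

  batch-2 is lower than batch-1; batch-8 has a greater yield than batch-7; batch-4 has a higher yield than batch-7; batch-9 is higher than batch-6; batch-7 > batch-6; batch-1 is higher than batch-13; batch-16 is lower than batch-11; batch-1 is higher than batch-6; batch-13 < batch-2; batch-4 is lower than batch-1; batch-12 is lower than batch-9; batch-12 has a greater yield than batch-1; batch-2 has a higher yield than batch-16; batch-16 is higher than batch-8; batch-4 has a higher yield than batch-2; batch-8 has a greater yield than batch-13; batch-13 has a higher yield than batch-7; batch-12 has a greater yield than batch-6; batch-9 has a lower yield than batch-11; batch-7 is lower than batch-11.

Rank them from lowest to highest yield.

Each adjacent pair is fixed by a given relation: batch-6 < batch-7; batch-7 < batch-13; batch-13 < batch-8; batch-8 < batch-16; batch-16 < batch-2; batch-2 < batch-4; batch-4 < batch-1; batch-1 < batch-12; batch-12 < batch-9; batch-9 < batch-11. Chaining them end to end gives the full order.

batch-6 < batch-7 < batch-13 < batch-8 < batch-16 < batch-2 < batch-4 < batch-1 < batch-12 < batch-9 < batch-11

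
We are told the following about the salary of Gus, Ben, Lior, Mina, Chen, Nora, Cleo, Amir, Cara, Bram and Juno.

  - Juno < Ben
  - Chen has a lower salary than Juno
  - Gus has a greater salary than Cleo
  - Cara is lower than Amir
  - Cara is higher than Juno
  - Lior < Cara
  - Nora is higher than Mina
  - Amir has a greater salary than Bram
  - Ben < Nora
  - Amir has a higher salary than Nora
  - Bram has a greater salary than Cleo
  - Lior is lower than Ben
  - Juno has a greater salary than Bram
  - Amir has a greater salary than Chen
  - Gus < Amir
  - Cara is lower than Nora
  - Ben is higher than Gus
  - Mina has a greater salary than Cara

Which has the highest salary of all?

Amir

Chaining downward from Amir: directly below it, Chen, Bram, Gus, Cara, Nora; then Cleo, Lior, Juno, Mina, Ben.
That covers every other element, and nothing is given above Amir, so Amir is the highest salary.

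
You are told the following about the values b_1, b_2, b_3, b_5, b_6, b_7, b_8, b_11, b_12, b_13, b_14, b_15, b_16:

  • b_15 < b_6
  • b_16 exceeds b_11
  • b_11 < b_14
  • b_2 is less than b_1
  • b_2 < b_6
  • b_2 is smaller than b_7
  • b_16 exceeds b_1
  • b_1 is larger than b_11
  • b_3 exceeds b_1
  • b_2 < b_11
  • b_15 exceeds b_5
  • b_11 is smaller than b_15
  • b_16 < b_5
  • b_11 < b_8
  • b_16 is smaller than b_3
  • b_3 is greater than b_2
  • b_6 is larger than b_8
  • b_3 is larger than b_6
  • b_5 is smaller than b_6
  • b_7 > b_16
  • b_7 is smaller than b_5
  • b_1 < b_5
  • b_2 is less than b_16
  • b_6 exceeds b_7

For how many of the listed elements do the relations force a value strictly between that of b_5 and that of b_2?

4

Chaining upward from b_2 reaches: b_11, b_1, b_16, b_14, b_7, b_15, b_8, b_6, b_3.
Chaining downward from b_5 reaches: b_11, b_1, b_16, b_7.
Strictly between b_2 and b_5 are those in both lists: b_11, b_1, b_16, b_7 — 4 elements.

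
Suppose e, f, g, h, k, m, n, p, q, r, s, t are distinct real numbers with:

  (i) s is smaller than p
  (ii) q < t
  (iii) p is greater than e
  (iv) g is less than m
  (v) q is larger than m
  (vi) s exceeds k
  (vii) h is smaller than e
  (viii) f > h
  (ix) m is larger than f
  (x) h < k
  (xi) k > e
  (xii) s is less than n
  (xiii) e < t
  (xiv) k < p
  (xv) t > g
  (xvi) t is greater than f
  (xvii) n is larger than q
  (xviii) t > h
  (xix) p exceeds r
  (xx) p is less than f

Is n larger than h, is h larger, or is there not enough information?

n

h < k and k < s give h < s.
With s < p: h < k < s < p.
With p < f: h < k < s < p < f.
With f < m: h < k < s < p < f < m.
Then m < q extends the chain to q.
Then q < n extends the chain to n.
So n is larger.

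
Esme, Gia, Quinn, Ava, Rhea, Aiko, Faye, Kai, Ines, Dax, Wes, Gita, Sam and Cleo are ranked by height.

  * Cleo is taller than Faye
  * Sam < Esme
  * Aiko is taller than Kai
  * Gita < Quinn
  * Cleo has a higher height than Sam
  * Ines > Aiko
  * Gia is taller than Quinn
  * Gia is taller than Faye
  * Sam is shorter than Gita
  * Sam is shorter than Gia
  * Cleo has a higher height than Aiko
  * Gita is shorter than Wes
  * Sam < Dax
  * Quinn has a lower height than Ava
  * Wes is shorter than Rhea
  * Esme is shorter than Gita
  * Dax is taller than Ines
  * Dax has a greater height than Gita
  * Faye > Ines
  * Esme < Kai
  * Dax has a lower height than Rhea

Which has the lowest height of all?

Sam

Chaining upward from Sam: directly above it, Esme, Gita, Dax, Gia, Cleo; then Quinn, Wes, Kai, Rhea; then Aiko, Ava; then Ines; then Faye.
That covers every other element, and nothing is given below Sam, so Sam is the lowest height.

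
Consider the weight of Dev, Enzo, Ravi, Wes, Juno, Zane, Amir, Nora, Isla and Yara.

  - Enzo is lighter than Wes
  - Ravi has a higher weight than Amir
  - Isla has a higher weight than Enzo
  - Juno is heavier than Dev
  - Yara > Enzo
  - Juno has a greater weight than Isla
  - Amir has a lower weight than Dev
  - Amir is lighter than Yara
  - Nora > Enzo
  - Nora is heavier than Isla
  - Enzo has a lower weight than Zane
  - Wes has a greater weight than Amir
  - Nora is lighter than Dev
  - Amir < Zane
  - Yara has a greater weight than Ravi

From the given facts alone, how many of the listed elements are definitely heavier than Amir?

From Amir the given relations immediately reach Ravi, Zane, Yara, Dev, Wes.
From those, Juno — 6 in total.
Nothing else is reachable above Amir; 6 in all.

6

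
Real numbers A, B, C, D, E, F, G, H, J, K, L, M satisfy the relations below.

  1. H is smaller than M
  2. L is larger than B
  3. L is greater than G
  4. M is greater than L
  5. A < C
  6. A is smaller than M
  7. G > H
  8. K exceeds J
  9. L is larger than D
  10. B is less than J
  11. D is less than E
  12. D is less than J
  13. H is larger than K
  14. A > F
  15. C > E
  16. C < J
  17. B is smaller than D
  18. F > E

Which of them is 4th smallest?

Piecing the relations together gives one ordering: B < D < E < F < A < C < J < K < H < G < L < M.
Counting 4 from the smallest end gives F.

F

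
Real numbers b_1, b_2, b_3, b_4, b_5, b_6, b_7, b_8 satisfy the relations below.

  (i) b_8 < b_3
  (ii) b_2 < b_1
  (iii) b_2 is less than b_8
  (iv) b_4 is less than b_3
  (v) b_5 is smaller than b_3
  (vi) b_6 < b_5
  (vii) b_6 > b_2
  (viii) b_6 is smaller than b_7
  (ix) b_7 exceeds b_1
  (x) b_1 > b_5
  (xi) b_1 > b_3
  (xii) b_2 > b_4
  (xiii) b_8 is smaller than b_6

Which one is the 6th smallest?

b_3

Piecing the relations together gives one ordering: b_4 < b_2 < b_8 < b_6 < b_5 < b_3 < b_1 < b_7.
The 6th smallest is b_3.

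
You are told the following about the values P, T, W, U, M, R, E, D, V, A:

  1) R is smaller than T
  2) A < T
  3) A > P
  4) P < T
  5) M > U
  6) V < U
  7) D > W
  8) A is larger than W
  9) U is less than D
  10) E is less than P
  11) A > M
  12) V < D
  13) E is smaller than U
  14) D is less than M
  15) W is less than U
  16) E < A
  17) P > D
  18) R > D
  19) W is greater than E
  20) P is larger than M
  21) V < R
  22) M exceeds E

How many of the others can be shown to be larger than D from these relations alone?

5

The elements the relations force above D are M, P, A, R, T — no chain reaches any other.
That is 5.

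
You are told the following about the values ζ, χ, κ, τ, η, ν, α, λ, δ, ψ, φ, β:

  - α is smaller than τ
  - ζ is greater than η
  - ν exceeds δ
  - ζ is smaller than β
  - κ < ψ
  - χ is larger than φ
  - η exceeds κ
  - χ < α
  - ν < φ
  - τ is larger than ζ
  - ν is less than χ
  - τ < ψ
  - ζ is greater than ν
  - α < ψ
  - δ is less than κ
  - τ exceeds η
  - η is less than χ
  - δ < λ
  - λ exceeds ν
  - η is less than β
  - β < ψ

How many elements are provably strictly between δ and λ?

1

Chaining upward from δ reaches: ν, φ, κ, η, χ, ζ, α, τ, β, ψ.
Chaining downward from λ reaches: ν.
Strictly between δ and λ are those in both lists: ν — 1 element.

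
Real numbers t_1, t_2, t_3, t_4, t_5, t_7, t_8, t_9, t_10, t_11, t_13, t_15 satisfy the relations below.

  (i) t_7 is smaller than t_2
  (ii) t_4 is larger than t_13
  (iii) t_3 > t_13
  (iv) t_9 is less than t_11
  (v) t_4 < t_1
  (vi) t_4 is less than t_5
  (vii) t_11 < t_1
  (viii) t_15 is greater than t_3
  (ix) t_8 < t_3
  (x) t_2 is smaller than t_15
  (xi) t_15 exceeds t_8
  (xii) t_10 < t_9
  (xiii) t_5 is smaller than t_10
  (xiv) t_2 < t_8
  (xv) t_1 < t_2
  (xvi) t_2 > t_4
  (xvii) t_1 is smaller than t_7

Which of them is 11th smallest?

The consecutive relations fix a unique order: t_13 < t_4 < t_5 < t_10 < t_9 < t_11 < t_1 < t_7 < t_2 < t_8 < t_3 < t_15.
Counting 11 from the smallest end gives t_3.

t_3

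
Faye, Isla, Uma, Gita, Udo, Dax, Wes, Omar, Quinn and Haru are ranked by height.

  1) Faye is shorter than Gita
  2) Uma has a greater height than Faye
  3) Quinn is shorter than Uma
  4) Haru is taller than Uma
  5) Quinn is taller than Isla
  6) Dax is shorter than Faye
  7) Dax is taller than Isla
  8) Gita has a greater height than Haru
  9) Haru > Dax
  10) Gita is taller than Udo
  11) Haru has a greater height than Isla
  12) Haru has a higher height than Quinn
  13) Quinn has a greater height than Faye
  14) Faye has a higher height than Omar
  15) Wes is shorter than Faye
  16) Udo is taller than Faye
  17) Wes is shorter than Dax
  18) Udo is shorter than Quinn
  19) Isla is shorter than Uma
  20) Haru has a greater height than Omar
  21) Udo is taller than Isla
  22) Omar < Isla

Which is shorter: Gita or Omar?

Omar

Following the relations from Omar: Omar < Isla < Dax < Faye < Udo < Quinn < Uma < Haru < Gita.
So Omar < Gita; Omar is the shorter of the two.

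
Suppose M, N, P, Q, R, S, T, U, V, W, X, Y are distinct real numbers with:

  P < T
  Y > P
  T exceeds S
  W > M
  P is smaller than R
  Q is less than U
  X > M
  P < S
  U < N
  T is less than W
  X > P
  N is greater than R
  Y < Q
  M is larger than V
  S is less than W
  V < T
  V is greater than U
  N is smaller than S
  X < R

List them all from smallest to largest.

Each adjacent pair is fixed by a given relation: P < Y; Y < Q; Q < U; U < V; V < M; M < X; X < R; R < N; N < S; S < T; T < W. Chaining them end to end gives the full order.

P < Y < Q < U < V < M < X < R < N < S < T < W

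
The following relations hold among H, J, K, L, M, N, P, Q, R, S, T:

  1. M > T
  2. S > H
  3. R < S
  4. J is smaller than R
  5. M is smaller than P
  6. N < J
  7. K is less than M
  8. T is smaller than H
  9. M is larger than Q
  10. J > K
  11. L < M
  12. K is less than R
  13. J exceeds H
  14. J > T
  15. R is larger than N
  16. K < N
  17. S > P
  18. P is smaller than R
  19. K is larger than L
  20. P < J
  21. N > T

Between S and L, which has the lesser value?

L

L < K < M < P < R < S, by transitivity through K, M, P, R.
So L < S; L is the smaller of the two.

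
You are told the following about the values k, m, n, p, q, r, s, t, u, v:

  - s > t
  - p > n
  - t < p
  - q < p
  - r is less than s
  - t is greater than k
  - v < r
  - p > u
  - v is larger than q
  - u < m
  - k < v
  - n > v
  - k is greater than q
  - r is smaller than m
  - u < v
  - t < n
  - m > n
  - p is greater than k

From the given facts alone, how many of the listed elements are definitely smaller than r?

4

From r the given relations immediately reach v.
From those, q, k, u — 4 in total.
Nothing else is reachable below r; 4 in all.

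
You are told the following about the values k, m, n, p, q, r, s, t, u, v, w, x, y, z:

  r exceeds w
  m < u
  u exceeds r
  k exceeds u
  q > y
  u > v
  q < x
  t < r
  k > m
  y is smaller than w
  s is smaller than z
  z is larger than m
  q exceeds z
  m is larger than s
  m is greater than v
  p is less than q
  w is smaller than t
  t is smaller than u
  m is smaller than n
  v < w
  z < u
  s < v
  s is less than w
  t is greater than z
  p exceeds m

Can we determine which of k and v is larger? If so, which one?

Link the given pairs in sequence: v < m; m < z; z < t; t < r; r < u; u < k.
Chaining these gives v < m < z < t < r < u < k.
So k is larger.

k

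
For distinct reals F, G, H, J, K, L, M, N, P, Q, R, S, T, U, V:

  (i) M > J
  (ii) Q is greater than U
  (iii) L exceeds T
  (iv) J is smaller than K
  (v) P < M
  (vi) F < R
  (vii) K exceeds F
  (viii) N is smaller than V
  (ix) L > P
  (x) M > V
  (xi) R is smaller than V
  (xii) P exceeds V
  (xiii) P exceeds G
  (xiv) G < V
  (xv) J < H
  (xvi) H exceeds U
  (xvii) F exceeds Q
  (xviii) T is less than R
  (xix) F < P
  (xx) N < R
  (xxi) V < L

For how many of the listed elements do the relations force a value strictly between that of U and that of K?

2

Chaining upward from U reaches: H, Q, F, R, V, P, L, M.
Chaining downward from K reaches: J, Q, F.
Strictly between U and K are those in both lists: Q, F — 2 elements.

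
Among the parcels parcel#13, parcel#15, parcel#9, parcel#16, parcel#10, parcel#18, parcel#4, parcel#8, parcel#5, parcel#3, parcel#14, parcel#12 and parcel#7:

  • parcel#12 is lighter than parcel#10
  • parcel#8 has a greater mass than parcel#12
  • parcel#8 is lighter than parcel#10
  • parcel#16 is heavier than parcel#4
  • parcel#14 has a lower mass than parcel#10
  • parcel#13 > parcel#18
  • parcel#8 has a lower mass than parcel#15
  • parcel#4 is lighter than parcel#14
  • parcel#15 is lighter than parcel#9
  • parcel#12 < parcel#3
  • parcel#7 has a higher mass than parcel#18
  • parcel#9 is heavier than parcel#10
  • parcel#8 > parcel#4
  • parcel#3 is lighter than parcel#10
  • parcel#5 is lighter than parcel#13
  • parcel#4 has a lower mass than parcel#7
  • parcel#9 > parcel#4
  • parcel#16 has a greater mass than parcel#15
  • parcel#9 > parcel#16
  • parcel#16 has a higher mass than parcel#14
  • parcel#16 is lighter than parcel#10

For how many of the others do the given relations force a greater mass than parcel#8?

The elements the relations force above parcel#8 are parcel#15, parcel#16, parcel#10, parcel#9 — no chain reaches any other.
That is 4.

4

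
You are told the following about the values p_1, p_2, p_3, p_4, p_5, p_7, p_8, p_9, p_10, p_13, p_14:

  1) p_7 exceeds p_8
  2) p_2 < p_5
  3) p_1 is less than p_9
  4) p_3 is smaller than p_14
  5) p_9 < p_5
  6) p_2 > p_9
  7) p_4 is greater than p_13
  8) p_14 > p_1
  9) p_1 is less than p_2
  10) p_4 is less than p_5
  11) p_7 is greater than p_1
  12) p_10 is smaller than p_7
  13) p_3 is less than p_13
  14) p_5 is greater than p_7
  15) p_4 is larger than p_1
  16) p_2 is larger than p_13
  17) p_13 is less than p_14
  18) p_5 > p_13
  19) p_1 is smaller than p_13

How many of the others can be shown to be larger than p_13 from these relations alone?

The elements the relations force above p_13 are p_4, p_2, p_5, p_14 — no chain reaches any other.
That is 4.

4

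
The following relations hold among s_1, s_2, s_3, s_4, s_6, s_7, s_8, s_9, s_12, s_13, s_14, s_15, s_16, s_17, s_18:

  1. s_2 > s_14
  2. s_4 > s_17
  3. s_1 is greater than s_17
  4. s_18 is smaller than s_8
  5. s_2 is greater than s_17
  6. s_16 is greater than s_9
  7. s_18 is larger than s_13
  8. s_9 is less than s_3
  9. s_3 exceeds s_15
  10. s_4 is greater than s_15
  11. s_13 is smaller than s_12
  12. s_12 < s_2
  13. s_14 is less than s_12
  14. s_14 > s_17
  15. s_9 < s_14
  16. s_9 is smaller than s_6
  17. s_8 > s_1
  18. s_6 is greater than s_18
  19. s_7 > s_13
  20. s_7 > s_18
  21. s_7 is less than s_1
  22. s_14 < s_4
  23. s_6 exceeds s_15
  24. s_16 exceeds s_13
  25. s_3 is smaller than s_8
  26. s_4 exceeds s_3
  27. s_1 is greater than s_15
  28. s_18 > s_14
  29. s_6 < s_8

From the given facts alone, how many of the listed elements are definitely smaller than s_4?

From s_4 the given relations immediately reach s_17, s_14, s_15, s_3.
From those, s_9 — 5 in total.
No other element is forced below s_4 by the given relations, so the count is 5.

5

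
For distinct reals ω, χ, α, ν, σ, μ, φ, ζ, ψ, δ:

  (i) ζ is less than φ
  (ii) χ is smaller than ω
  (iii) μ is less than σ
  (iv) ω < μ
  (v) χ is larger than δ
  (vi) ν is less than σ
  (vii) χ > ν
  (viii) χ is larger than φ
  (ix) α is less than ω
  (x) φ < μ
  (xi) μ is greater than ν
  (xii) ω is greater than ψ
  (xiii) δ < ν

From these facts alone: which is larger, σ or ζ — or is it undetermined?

σ

ζ < φ and φ < χ give ζ < χ.
Then χ < ω extends the chain to ω.
Then ω < μ extends the chain to μ.
With μ < σ: ζ < φ < χ < ω < μ < σ.
So σ is larger.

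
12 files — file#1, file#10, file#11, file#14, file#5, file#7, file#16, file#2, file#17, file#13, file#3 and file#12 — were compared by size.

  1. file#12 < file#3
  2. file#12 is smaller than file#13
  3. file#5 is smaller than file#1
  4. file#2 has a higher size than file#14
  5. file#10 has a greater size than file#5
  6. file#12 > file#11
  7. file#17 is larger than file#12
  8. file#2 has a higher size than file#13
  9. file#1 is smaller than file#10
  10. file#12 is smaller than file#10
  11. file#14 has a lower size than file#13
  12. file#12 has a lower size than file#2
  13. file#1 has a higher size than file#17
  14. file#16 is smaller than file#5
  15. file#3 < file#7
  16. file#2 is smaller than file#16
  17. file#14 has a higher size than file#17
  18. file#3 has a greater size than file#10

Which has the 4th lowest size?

Chaining the given pairs: file#11 < file#12 < file#17 < file#14 < file#13 < file#2 < file#16 < file#5 < file#1 < file#10 < file#3 < file#7.
Counting 4 from the smallest end gives file#14.

file#14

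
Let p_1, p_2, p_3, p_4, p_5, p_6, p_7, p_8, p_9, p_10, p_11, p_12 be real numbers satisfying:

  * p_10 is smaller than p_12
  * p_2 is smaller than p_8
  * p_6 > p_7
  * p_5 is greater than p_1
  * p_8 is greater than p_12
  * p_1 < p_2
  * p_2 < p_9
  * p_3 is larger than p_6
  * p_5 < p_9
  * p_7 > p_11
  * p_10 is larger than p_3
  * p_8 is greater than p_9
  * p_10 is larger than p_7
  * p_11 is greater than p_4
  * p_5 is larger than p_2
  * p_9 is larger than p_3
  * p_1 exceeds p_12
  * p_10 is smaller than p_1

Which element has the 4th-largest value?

Chaining the given pairs: p_4 < p_11 < p_7 < p_6 < p_3 < p_10 < p_12 < p_1 < p_2 < p_5 < p_9 < p_8.
The 4th largest is p_2.

p_2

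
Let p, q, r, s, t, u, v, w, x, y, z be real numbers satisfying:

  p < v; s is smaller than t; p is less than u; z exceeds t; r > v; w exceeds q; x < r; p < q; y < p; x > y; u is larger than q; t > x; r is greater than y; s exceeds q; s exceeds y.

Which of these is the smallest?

y

p is not least since y < p; q is not least since p < q; w is not least since q < w; u is not least since q < u; x is not least since y < x; s is not least since q < s; t is not least since x < t; v is not least since p < v; z is not least since t < z; r is not least since y < r.
Only y has nothing below it, so y is the smallest.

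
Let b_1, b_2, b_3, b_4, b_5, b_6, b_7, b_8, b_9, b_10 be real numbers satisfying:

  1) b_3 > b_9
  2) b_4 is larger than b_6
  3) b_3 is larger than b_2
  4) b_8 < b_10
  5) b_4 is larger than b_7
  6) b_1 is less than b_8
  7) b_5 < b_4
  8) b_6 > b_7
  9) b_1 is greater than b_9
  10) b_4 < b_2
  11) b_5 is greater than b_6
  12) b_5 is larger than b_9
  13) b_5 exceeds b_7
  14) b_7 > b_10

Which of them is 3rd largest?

The consecutive relations fix a unique order: b_9 < b_1 < b_8 < b_10 < b_7 < b_6 < b_5 < b_4 < b_2 < b_3.
Counting 3 from the largest end gives b_4.

b_4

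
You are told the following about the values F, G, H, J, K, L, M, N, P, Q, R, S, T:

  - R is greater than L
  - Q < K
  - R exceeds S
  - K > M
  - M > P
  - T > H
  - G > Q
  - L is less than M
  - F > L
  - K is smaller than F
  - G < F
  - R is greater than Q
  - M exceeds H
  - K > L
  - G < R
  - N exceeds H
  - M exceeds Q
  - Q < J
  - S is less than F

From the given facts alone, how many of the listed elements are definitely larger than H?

5

From H the given relations immediately reach T, N, M.
From those, K — 4 in total.
From those, F — 5 in total.
No other element is forced above H by the given relations, so the count is 5.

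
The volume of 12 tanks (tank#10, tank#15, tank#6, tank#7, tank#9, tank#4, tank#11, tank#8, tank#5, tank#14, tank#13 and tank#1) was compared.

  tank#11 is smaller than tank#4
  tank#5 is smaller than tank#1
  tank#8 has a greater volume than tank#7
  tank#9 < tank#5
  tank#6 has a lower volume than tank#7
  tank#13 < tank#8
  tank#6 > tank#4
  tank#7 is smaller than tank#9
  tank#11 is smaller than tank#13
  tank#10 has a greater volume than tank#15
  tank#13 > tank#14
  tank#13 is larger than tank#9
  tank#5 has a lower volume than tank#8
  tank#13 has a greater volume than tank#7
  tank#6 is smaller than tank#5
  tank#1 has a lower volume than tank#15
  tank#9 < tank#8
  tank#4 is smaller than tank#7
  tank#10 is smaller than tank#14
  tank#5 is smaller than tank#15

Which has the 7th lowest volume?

Piecing the relations together gives one ordering: tank#11 < tank#4 < tank#6 < tank#7 < tank#9 < tank#5 < tank#1 < tank#15 < tank#10 < tank#14 < tank#13 < tank#8.
The 7th smallest is tank#1.

tank#1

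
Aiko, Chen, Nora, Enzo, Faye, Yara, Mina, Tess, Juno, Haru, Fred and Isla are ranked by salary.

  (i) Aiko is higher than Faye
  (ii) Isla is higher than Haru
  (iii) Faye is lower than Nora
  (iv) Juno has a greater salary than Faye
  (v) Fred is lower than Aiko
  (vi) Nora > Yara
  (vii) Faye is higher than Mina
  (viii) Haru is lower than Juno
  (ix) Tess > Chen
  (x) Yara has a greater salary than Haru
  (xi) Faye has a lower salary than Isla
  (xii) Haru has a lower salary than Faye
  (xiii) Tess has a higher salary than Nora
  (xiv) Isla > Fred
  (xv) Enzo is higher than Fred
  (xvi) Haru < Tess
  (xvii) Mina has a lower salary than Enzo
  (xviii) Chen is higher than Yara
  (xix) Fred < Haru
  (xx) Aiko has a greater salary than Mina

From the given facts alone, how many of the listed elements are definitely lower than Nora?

5

The elements the relations force below Nora are Mina, Fred, Haru, Faye, Yara — no chain reaches any other.
That is 5.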